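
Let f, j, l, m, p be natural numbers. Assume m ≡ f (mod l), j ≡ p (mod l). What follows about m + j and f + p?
m + j ≡ f + p (mod l)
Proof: Since m ≡ f (mod l) and j ≡ p (mod l), by adding congruences, m + j ≡ f + p (mod l).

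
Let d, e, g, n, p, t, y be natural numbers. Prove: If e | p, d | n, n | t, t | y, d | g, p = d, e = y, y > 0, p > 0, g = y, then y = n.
Because g = y and d | g, d | y. y > 0, so d ≤ y. Because e = y and e | p, y | p. p > 0, so y ≤ p. Since p = d, y ≤ d. Because d ≤ y, d = y. Since d | n, y | n. n | t and t | y, thus n | y. y | n, so y = n.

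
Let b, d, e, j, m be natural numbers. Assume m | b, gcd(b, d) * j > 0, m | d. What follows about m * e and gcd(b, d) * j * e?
m * e ≤ gcd(b, d) * j * e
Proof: From m | b and m | d, m | gcd(b, d). Then m | gcd(b, d) * j. Since gcd(b, d) * j > 0, m ≤ gcd(b, d) * j. Then m * e ≤ gcd(b, d) * j * e.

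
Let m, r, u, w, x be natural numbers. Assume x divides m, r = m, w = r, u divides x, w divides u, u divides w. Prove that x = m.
u divides w and w divides u, so u = w. w = r, so u = r. Since u divides x, r divides x. From r = m, m divides x. x divides m, so m = x. Then x = m.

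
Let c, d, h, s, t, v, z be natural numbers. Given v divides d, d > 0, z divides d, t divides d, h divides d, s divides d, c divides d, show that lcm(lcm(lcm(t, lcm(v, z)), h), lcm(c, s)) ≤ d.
v divides d and z divides d, therefore lcm(v, z) divides d. From t divides d, lcm(t, lcm(v, z)) divides d. h divides d, so lcm(lcm(t, lcm(v, z)), h) divides d. c divides d and s divides d, therefore lcm(c, s) divides d. lcm(lcm(t, lcm(v, z)), h) divides d, so lcm(lcm(lcm(t, lcm(v, z)), h), lcm(c, s)) divides d. Since d > 0, lcm(lcm(lcm(t, lcm(v, z)), h), lcm(c, s)) ≤ d.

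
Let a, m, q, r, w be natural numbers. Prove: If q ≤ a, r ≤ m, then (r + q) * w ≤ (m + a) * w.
r ≤ m and q ≤ a, thus r + q ≤ m + a. Then (r + q) * w ≤ (m + a) * w.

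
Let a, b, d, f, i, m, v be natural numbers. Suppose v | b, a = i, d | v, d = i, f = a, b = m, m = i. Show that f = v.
f = a and a = i, therefore f = i. Because d = i and d | v, i | v. b = m and v | b, therefore v | m. Since m = i, v | i. Since i | v, i = v. Since f = i, f = v.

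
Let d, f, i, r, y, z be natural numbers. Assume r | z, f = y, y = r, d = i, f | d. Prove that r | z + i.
f = y and y = r, hence f = r. Since d = i and f | d, f | i. f = r, so r | i. Since r | z, r | z + i.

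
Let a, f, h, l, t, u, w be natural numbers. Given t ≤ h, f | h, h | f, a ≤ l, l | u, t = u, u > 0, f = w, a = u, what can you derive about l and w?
l ≤ w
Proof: Since h | f and f | h, h = f. Since f = w, h = w. a = u and a ≤ l, therefore u ≤ l. From l | u and u > 0, l ≤ u. From u ≤ l, u = l. Since t = u, t = l. Since t ≤ h, l ≤ h. Because h = w, l ≤ w.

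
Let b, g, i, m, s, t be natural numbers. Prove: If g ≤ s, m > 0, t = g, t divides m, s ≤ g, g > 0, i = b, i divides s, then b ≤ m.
Because s ≤ g and g ≤ s, s = g. Because i = b and i divides s, b divides s. s = g, so b divides g. Since g > 0, b ≤ g. Because t = g and t divides m, g divides m. Since m > 0, g ≤ m. From b ≤ g, b ≤ m.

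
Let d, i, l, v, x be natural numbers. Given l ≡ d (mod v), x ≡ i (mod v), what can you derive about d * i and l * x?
d * i ≡ l * x (mod v)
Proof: Since l ≡ d (mod v) and x ≡ i (mod v), l * x ≡ d * i (mod v). Then d * i ≡ l * x (mod v).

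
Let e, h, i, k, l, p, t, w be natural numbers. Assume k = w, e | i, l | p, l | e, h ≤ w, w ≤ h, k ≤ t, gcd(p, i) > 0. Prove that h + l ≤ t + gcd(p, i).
w ≤ h and h ≤ w, thus w = h. k = w, so k = h. Since k ≤ t, h ≤ t. l | e and e | i, therefore l | i. Since l | p, l | gcd(p, i). gcd(p, i) > 0, so l ≤ gcd(p, i). Since h ≤ t, h + l ≤ t + gcd(p, i).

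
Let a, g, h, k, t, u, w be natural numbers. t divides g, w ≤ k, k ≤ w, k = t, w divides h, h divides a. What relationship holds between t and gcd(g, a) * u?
t divides gcd(g, a) * u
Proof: Because w ≤ k and k ≤ w, w = k. k = t, so w = t. w divides h, so t divides h. h divides a, so t divides a. t divides g, so t divides gcd(g, a). Then t divides gcd(g, a) * u.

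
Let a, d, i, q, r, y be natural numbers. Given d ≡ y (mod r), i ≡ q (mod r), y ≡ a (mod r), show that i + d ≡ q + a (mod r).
d ≡ y (mod r) and y ≡ a (mod r), thus d ≡ a (mod r). Since i ≡ q (mod r), i + d ≡ q + a (mod r).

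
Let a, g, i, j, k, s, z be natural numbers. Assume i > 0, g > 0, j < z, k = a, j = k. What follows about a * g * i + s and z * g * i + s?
a * g * i + s < z * g * i + s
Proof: From j = k and k = a, j = a. j < z, so a < z. Since g > 0, by multiplying by a positive, a * g < z * g. Using i > 0 and multiplying by a positive, a * g * i < z * g * i. Then a * g * i + s < z * g * i + s.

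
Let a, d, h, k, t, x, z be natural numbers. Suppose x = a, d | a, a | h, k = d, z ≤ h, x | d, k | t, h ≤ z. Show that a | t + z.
x = a and x | d, thus a | d. Since d | a, d = a. k = d, so k = a. k | t, so a | t. From h ≤ z and z ≤ h, h = z. Since a | h, a | z. a | t, so a | t + z.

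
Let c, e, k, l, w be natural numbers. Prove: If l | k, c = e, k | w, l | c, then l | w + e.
l | k and k | w, therefore l | w. From c = e and l | c, l | e. Since l | w, l | w + e.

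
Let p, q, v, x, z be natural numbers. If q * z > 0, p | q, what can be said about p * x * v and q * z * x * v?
p * x * v ≤ q * z * x * v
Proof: Because p | q, p | q * z. Because q * z > 0, p ≤ q * z. Then p * x ≤ q * z * x. Then p * x * v ≤ q * z * x * v.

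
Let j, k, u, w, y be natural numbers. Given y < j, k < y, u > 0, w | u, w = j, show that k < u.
k < y and y < j, hence k < j. w = j and w | u, hence j | u. Since u > 0, j ≤ u. Since k < j, k < u.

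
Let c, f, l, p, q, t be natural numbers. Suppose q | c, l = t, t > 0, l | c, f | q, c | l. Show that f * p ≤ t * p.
c | l and l | c, thus c = l. Since l = t, c = t. Since q | c, q | t. Since f | q, f | t. Since t > 0, f ≤ t. Then f * p ≤ t * p.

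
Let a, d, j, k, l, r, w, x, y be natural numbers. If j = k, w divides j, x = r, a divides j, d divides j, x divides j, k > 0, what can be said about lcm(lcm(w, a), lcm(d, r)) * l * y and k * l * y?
lcm(lcm(w, a), lcm(d, r)) * l * y ≤ k * l * y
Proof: w divides j and a divides j, hence lcm(w, a) divides j. x = r and x divides j, thus r divides j. d divides j, so lcm(d, r) divides j. lcm(w, a) divides j, so lcm(lcm(w, a), lcm(d, r)) divides j. Because j = k, lcm(lcm(w, a), lcm(d, r)) divides k. k > 0, so lcm(lcm(w, a), lcm(d, r)) ≤ k. By multiplying by a non-negative, lcm(lcm(w, a), lcm(d, r)) * l ≤ k * l. By multiplying by a non-negative, lcm(lcm(w, a), lcm(d, r)) * l * y ≤ k * l * y.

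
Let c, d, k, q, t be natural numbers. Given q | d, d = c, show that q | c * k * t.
Because d = c and q | d, q | c. Then q | c * k. Then q | c * k * t.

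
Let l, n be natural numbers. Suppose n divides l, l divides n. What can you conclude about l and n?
l = n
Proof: From n divides l and l divides n, n = l. Then l = n.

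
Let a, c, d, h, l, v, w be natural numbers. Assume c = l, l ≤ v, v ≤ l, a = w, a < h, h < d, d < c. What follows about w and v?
w < v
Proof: l ≤ v and v ≤ l, hence l = v. c = l, so c = v. From a = w and a < h, w < h. h < d, so w < d. d < c, so w < c. c = v, so w < v.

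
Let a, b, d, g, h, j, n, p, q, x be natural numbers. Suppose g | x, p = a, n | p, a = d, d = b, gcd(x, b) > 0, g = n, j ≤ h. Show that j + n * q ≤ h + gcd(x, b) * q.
g = n and g | x, so n | x. a = d and d = b, therefore a = b. p = a and n | p, hence n | a. Since a = b, n | b. n | x, so n | gcd(x, b). Since gcd(x, b) > 0, n ≤ gcd(x, b). Then n * q ≤ gcd(x, b) * q. Since j ≤ h, j + n * q ≤ h + gcd(x, b) * q.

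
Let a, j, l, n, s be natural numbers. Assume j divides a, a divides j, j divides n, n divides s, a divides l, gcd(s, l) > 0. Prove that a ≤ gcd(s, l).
j divides a and a divides j, therefore j = a. j divides n, so a divides n. From n divides s, a divides s. Since a divides l, a divides gcd(s, l). gcd(s, l) > 0, so a ≤ gcd(s, l).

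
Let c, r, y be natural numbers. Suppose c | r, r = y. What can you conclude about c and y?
c | y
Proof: Since r = y and c | r, by substitution, c | y.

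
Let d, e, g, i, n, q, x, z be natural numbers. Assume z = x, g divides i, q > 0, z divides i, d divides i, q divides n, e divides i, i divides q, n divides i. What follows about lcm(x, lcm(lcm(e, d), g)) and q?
lcm(x, lcm(lcm(e, d), g)) ≤ q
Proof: q divides n and n divides i, thus q divides i. Since i divides q, i = q. z = x and z divides i, hence x divides i. e divides i and d divides i, hence lcm(e, d) divides i. g divides i, so lcm(lcm(e, d), g) divides i. Since x divides i, lcm(x, lcm(lcm(e, d), g)) divides i. i = q, so lcm(x, lcm(lcm(e, d), g)) divides q. Since q > 0, lcm(x, lcm(lcm(e, d), g)) ≤ q.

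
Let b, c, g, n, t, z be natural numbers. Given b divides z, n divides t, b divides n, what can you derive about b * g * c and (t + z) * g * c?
b * g * c divides (t + z) * g * c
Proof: From b divides n and n divides t, b divides t. From b divides z, b divides t + z. Then b * g divides (t + z) * g. Then b * g * c divides (t + z) * g * c.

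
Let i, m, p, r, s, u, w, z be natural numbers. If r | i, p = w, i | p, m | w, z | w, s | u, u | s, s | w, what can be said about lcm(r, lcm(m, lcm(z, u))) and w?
lcm(r, lcm(m, lcm(z, u))) | w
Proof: Since p = w and i | p, i | w. r | i, so r | w. s | u and u | s, therefore s = u. Since s | w, u | w. From z | w, lcm(z, u) | w. m | w, so lcm(m, lcm(z, u)) | w. r | w, so lcm(r, lcm(m, lcm(z, u))) | w.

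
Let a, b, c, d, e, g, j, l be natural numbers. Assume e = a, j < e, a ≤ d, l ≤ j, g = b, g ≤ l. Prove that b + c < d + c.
g = b and g ≤ l, thus b ≤ l. l ≤ j, so b ≤ j. e = a and j < e, hence j < a. a ≤ d, so j < d. Since b ≤ j, b < d. Then b + c < d + c.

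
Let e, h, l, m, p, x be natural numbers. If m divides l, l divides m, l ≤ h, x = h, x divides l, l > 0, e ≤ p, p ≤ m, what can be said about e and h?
e ≤ h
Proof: m divides l and l divides m, so m = l. x = h and x divides l, hence h divides l. l > 0, so h ≤ l. Because l ≤ h, l = h. m = l, so m = h. e ≤ p and p ≤ m, hence e ≤ m. Since m = h, e ≤ h.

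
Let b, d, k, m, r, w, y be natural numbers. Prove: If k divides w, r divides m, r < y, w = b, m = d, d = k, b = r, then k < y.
m = d and d = k, so m = k. r divides m, so r divides k. From w = b and b = r, w = r. k divides w, so k divides r. Since r divides k, r = k. Since r < y, k < y.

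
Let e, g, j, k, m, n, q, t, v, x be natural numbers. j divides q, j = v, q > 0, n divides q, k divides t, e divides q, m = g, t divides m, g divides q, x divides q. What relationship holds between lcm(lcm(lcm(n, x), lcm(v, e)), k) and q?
lcm(lcm(lcm(n, x), lcm(v, e)), k) ≤ q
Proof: n divides q and x divides q, so lcm(n, x) divides q. j = v and j divides q, therefore v divides q. From e divides q, lcm(v, e) divides q. Since lcm(n, x) divides q, lcm(lcm(n, x), lcm(v, e)) divides q. Since m = g and t divides m, t divides g. Since g divides q, t divides q. k divides t, so k divides q. lcm(lcm(n, x), lcm(v, e)) divides q, so lcm(lcm(lcm(n, x), lcm(v, e)), k) divides q. q > 0, so lcm(lcm(lcm(n, x), lcm(v, e)), k) ≤ q.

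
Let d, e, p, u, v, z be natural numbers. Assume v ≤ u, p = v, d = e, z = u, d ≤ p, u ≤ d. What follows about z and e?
z = e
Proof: Since p = v and d ≤ p, d ≤ v. v ≤ u, so d ≤ u. u ≤ d, so u = d. Because z = u, z = d. d = e, so z = e.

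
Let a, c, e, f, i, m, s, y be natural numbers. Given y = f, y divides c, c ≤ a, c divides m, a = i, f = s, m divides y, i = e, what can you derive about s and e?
s ≤ e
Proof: c divides m and m divides y, therefore c divides y. y divides c, so c = y. y = f, so c = f. Since f = s, c = s. a = i and c ≤ a, thus c ≤ i. i = e, so c ≤ e. c = s, so s ≤ e.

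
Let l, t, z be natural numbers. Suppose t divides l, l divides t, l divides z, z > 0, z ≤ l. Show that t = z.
From t divides l and l divides t, t = l. Because l divides z and z > 0, l ≤ z. Because z ≤ l, l = z. t = l, so t = z.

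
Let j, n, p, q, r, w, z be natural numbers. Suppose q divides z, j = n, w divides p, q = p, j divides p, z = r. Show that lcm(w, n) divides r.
j = n and j divides p, so n divides p. From w divides p, lcm(w, n) divides p. Because q = p and q divides z, p divides z. Since z = r, p divides r. lcm(w, n) divides p, so lcm(w, n) divides r.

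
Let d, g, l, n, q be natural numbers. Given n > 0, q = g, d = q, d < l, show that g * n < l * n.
d = q and q = g, so d = g. d < l, so g < l. Combining with n > 0, by multiplying by a positive, g * n < l * n.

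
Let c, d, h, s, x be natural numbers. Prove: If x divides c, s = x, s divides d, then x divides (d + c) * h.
s = x and s divides d, thus x divides d. x divides c, so x divides d + c. Then x divides (d + c) * h.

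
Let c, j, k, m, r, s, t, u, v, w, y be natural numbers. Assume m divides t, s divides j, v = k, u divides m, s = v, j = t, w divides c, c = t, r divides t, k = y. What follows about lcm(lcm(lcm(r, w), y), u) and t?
lcm(lcm(lcm(r, w), y), u) divides t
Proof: c = t and w divides c, therefore w divides t. r divides t, so lcm(r, w) divides t. Since v = k and k = y, v = y. s = v and s divides j, so v divides j. From j = t, v divides t. Since v = y, y divides t. Since lcm(r, w) divides t, lcm(lcm(r, w), y) divides t. u divides m and m divides t, hence u divides t. Since lcm(lcm(r, w), y) divides t, lcm(lcm(lcm(r, w), y), u) divides t.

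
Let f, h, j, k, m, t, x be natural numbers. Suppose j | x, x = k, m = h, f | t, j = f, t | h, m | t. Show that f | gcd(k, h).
Since x = k and j | x, j | k. Since j = f, f | k. m = h and m | t, hence h | t. t | h, so t = h. f | t, so f | h. f | k, so f | gcd(k, h).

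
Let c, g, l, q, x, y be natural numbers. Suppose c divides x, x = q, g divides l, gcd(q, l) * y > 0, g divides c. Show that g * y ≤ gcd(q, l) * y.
Since g divides c and c divides x, g divides x. x = q, so g divides q. Since g divides l, g divides gcd(q, l). Then g * y divides gcd(q, l) * y. Since gcd(q, l) * y > 0, g * y ≤ gcd(q, l) * y.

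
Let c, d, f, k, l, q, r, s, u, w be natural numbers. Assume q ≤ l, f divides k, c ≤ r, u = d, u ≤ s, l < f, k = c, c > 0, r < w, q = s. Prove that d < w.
u = d and u ≤ s, hence d ≤ s. q = s and q ≤ l, therefore s ≤ l. d ≤ s, so d ≤ l. Since k = c and f divides k, f divides c. c > 0, so f ≤ c. Since l < f, l < c. c ≤ r and r < w, therefore c < w. Since l < c, l < w. Since d ≤ l, d < w.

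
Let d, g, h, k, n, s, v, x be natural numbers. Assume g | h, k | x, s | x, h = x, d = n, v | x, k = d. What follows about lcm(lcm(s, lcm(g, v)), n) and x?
lcm(lcm(s, lcm(g, v)), n) | x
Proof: Since h = x and g | h, g | x. v | x, so lcm(g, v) | x. s | x, so lcm(s, lcm(g, v)) | x. k = d and k | x, hence d | x. From d = n, n | x. lcm(s, lcm(g, v)) | x, so lcm(lcm(s, lcm(g, v)), n) | x.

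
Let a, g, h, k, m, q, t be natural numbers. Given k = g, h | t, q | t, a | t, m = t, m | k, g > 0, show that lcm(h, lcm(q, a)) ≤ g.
q | t and a | t, thus lcm(q, a) | t. Since h | t, lcm(h, lcm(q, a)) | t. Since m = t and m | k, t | k. From lcm(h, lcm(q, a)) | t, lcm(h, lcm(q, a)) | k. k = g, so lcm(h, lcm(q, a)) | g. Since g > 0, lcm(h, lcm(q, a)) ≤ g.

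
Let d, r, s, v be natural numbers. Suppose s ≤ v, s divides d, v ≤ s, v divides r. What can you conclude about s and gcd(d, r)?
s divides gcd(d, r)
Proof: Since v ≤ s and s ≤ v, v = s. v divides r, so s divides r. s divides d, so s divides gcd(d, r).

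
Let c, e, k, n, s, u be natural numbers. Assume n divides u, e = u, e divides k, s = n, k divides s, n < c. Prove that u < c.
e = u and e divides k, so u divides k. s = n and k divides s, so k divides n. Since u divides k, u divides n. Since n divides u, n = u. n < c, so u < c.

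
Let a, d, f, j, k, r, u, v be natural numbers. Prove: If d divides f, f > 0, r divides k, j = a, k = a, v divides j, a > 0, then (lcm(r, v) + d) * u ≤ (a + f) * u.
Since k = a and r divides k, r divides a. From j = a and v divides j, v divides a. r divides a, so lcm(r, v) divides a. Since a > 0, lcm(r, v) ≤ a. Since d divides f and f > 0, d ≤ f. lcm(r, v) ≤ a, so lcm(r, v) + d ≤ a + f. By multiplying by a non-negative, (lcm(r, v) + d) * u ≤ (a + f) * u.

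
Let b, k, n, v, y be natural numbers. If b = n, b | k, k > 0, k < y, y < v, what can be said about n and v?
n < v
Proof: Because b | k and k > 0, b ≤ k. Since b = n, n ≤ k. Since k < y and y < v, k < v. n ≤ k, so n < v.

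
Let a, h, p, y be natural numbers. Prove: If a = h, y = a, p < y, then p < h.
From y = a and a = h, y = h. Since p < y, p < h.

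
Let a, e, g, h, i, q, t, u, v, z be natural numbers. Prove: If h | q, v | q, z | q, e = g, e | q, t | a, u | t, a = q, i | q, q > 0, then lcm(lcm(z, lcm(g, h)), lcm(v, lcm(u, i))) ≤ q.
e = g and e | q, therefore g | q. Since h | q, lcm(g, h) | q. Since z | q, lcm(z, lcm(g, h)) | q. u | t and t | a, hence u | a. a = q, so u | q. Since i | q, lcm(u, i) | q. v | q, so lcm(v, lcm(u, i)) | q. Since lcm(z, lcm(g, h)) | q, lcm(lcm(z, lcm(g, h)), lcm(v, lcm(u, i))) | q. q > 0, so lcm(lcm(z, lcm(g, h)), lcm(v, lcm(u, i))) ≤ q.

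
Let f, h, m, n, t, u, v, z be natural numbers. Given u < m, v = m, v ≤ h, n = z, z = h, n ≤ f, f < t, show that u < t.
v = m and v ≤ h, hence m ≤ h. Since u < m, u < h. Since n = z and z = h, n = h. n ≤ f and f < t, so n < t. n = h, so h < t. u < h, so u < t.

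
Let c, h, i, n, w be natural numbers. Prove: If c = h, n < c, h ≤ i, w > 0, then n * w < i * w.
From c = h and n < c, n < h. h ≤ i, so n < i. From w > 0, by multiplying by a positive, n * w < i * w.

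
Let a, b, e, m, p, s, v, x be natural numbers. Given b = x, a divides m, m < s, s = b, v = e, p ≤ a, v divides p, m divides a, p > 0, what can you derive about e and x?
e < x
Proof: a divides m and m divides a, therefore a = m. Because v divides p and p > 0, v ≤ p. Since v = e, e ≤ p. Since p ≤ a, e ≤ a. Since a = m, e ≤ m. s = b and b = x, hence s = x. Since m < s, m < x. e ≤ m, so e < x.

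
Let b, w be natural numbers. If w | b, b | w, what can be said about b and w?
b = w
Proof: b | w and w | b. By mutual divisibility, b = w.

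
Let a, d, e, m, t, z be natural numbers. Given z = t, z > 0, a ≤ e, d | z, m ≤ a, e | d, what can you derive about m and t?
m ≤ t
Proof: From m ≤ a and a ≤ e, m ≤ e. e | d and d | z, so e | z. Because z > 0, e ≤ z. Since z = t, e ≤ t. Since m ≤ e, m ≤ t.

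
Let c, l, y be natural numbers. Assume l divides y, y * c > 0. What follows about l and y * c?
l ≤ y * c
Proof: Because l divides y, l divides y * c. Since y * c > 0, l ≤ y * c.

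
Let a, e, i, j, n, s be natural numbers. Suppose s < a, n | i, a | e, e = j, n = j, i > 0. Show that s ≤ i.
e = j and a | e, so a | j. n = j and n | i, hence j | i. a | j, so a | i. Since i > 0, a ≤ i. Since s < a, s < i. Then s ≤ i.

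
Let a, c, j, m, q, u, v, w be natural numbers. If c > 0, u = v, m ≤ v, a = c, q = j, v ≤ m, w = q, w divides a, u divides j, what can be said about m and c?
m ≤ c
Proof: Since v ≤ m and m ≤ v, v = m. u = v, so u = m. Because a = c and w divides a, w divides c. w = q, so q divides c. Since q = j, j divides c. Since u divides j, u divides c. c > 0, so u ≤ c. u = m, so m ≤ c.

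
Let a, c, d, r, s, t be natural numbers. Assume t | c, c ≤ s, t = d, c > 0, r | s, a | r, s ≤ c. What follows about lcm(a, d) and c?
lcm(a, d) ≤ c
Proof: s ≤ c and c ≤ s, hence s = c. a | r and r | s, so a | s. s = c, so a | c. From t = d and t | c, d | c. Because a | c, lcm(a, d) | c. Since c > 0, lcm(a, d) ≤ c.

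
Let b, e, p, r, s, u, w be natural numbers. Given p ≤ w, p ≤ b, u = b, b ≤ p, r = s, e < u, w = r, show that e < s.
From b ≤ p and p ≤ b, b = p. Since u = b, u = p. e < u, so e < p. From w = r and r = s, w = s. p ≤ w, so p ≤ s. Since e < p, e < s.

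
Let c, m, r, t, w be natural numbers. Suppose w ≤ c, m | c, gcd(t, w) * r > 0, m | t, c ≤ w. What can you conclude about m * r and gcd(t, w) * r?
m * r ≤ gcd(t, w) * r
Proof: c ≤ w and w ≤ c, thus c = w. m | c, so m | w. m | t, so m | gcd(t, w). Then m * r | gcd(t, w) * r. Since gcd(t, w) * r > 0, m * r ≤ gcd(t, w) * r.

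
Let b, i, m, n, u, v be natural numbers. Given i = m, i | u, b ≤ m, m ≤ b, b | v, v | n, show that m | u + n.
Since i = m and i | u, m | u. b ≤ m and m ≤ b, thus b = m. b | v and v | n, therefore b | n. Since b = m, m | n. Since m | u, m | u + n.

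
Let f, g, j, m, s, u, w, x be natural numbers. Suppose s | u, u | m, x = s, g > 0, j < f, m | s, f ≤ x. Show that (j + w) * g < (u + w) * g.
u | m and m | s, hence u | s. s | u, so s = u. x = s, so x = u. From j < f and f ≤ x, j < x. x = u, so j < u. Then j + w < u + w. Since g > 0, (j + w) * g < (u + w) * g.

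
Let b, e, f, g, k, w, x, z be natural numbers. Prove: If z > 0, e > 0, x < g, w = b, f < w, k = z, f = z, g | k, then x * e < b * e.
k = z and g | k, therefore g | z. z > 0, so g ≤ z. f = z and f < w, so z < w. g ≤ z, so g < w. x < g, so x < w. Since w = b, x < b. e > 0, so x * e < b * e.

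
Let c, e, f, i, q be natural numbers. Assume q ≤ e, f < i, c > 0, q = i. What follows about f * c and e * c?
f * c < e * c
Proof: Since q = i and q ≤ e, i ≤ e. f < i, so f < e. c > 0, so f * c < e * c.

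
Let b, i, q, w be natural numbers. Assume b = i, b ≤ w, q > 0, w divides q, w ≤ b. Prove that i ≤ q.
w ≤ b and b ≤ w, so w = b. Since b = i, w = i. Since w divides q and q > 0, w ≤ q. From w = i, i ≤ q.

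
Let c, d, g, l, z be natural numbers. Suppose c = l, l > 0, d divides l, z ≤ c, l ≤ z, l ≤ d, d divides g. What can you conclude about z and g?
z divides g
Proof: From d divides l and l > 0, d ≤ l. l ≤ d, so d = l. From c = l and z ≤ c, z ≤ l. l ≤ z, so l = z. d = l, so d = z. Since d divides g, z divides g.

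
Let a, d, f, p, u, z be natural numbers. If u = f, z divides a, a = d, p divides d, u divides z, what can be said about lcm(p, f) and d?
lcm(p, f) divides d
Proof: u divides z and z divides a, thus u divides a. u = f, so f divides a. Since a = d, f divides d. From p divides d, lcm(p, f) divides d.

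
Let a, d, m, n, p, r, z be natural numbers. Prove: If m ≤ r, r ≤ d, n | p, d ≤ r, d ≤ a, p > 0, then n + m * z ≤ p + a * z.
n | p and p > 0, hence n ≤ p. d ≤ r and r ≤ d, so d = r. Since d ≤ a, r ≤ a. m ≤ r, so m ≤ a. Then m * z ≤ a * z. n ≤ p, so n + m * z ≤ p + a * z.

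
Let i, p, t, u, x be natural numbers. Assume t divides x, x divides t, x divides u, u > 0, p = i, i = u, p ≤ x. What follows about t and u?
t = u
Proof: From t divides x and x divides t, t = x. x divides u and u > 0, therefore x ≤ u. p = i and i = u, thus p = u. Since p ≤ x, u ≤ x. x ≤ u, so x = u. Since t = x, t = u.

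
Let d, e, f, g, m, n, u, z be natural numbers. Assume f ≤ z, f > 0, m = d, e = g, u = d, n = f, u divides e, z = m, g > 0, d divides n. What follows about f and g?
f ≤ g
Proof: n = f and d divides n, therefore d divides f. Because f > 0, d ≤ f. From z = m and m = d, z = d. Since f ≤ z, f ≤ d. d ≤ f, so d = f. e = g and u divides e, therefore u divides g. Since g > 0, u ≤ g. Since u = d, d ≤ g. Since d = f, f ≤ g.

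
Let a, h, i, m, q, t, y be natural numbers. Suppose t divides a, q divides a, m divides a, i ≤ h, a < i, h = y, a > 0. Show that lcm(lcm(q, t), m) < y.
Since q divides a and t divides a, lcm(q, t) divides a. m divides a, so lcm(lcm(q, t), m) divides a. a > 0, so lcm(lcm(q, t), m) ≤ a. Since a < i and i ≤ h, a < h. Because h = y, a < y. Since lcm(lcm(q, t), m) ≤ a, lcm(lcm(q, t), m) < y.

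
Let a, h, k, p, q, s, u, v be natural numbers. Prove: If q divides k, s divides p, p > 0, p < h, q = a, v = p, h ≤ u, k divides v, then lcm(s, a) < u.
v = p and k divides v, thus k divides p. q divides k, so q divides p. From q = a, a divides p. Since s divides p, lcm(s, a) divides p. Since p > 0, lcm(s, a) ≤ p. p < h and h ≤ u, therefore p < u. Since lcm(s, a) ≤ p, lcm(s, a) < u.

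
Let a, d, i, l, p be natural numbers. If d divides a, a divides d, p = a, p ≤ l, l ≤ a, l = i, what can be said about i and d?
i = d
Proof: d divides a and a divides d, hence d = a. Since p = a and p ≤ l, a ≤ l. l ≤ a, so a = l. d = a, so d = l. From l = i, d = i. Then i = d.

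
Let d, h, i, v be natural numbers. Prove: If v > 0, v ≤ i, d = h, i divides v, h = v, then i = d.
Because d = h and h = v, d = v. Because i divides v and v > 0, i ≤ v. Since v ≤ i, v = i. d = v, so d = i. Then i = d.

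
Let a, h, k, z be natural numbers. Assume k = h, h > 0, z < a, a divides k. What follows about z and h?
z < h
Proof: k = h and a divides k, hence a divides h. Since h > 0, a ≤ h. Because z < a, z < h.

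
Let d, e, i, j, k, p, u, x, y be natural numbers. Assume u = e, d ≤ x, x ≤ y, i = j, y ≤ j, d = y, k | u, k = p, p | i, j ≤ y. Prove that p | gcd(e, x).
Because u = e and k | u, k | e. k = p, so p | e. Since j ≤ y and y ≤ j, j = y. d = y and d ≤ x, thus y ≤ x. Since x ≤ y, y = x. Since j = y, j = x. i = j and p | i, therefore p | j. Because j = x, p | x. p | e, so p | gcd(e, x).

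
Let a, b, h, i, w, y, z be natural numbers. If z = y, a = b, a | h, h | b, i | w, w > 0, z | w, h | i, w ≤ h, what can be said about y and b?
y | b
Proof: Since h | i and i | w, h | w. w > 0, so h ≤ w. Since w ≤ h, w = h. a = b and a | h, therefore b | h. Because h | b, h = b. Since w = h, w = b. Since z = y and z | w, y | w. w = b, so y | b.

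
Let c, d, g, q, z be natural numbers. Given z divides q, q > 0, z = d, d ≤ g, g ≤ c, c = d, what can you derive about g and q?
g ≤ q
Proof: Because c = d and g ≤ c, g ≤ d. d ≤ g, so d = g. Since z = d and z divides q, d divides q. From q > 0, d ≤ q. Since d = g, g ≤ q.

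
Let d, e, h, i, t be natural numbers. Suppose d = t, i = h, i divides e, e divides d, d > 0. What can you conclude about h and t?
h ≤ t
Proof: Since i divides e and e divides d, i divides d. Since i = h, h divides d. d > 0, so h ≤ d. d = t, so h ≤ t.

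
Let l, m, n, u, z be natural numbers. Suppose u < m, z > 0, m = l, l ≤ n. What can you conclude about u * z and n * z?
u * z < n * z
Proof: Because m = l and u < m, u < l. Since l ≤ n, u < n. Since z > 0, u * z < n * z.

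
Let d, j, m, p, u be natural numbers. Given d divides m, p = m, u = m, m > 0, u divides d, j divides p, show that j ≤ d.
u = m and u divides d, so m divides d. Since d divides m, m = d. Because p = m and j divides p, j divides m. m > 0, so j ≤ m. From m = d, j ≤ d.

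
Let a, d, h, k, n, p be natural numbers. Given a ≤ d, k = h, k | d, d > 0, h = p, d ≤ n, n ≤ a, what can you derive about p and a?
p ≤ a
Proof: Since d ≤ n and n ≤ a, d ≤ a. a ≤ d, so d = a. Since k = h and h = p, k = p. k | d, so p | d. d > 0, so p ≤ d. d = a, so p ≤ a.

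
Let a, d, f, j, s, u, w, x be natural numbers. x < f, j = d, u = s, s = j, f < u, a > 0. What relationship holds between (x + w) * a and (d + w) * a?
(x + w) * a < (d + w) * a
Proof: Because u = s and s = j, u = j. Since f < u, f < j. Because x < f, x < j. Since j = d, x < d. Then x + w < d + w. a > 0, so (x + w) * a < (d + w) * a.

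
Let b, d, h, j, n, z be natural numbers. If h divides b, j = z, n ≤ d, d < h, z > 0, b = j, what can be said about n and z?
n < z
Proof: b = j and j = z, hence b = z. Since h divides b, h divides z. z > 0, so h ≤ z. d < h, so d < z. n ≤ d, so n < z.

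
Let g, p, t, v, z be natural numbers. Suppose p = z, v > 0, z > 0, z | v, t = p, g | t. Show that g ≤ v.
Because t = p and p = z, t = z. g | t, so g | z. z > 0, so g ≤ z. z | v and v > 0, so z ≤ v. Since g ≤ z, g ≤ v.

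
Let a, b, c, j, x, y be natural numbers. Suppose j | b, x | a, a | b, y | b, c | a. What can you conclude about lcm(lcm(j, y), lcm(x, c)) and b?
lcm(lcm(j, y), lcm(x, c)) | b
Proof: j | b and y | b, therefore lcm(j, y) | b. x | a and c | a, hence lcm(x, c) | a. Since a | b, lcm(x, c) | b. Since lcm(j, y) | b, lcm(lcm(j, y), lcm(x, c)) | b.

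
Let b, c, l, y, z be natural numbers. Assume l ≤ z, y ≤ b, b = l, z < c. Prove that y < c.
b = l and y ≤ b, thus y ≤ l. Since l ≤ z and z < c, l < c. From y ≤ l, y < c.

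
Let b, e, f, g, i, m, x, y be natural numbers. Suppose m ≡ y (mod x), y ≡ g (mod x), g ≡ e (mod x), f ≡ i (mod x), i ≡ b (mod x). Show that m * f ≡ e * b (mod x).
From m ≡ y (mod x) and y ≡ g (mod x), m ≡ g (mod x). Since g ≡ e (mod x), m ≡ e (mod x). f ≡ i (mod x) and i ≡ b (mod x), thus f ≡ b (mod x). Since m ≡ e (mod x), by multiplying congruences, m * f ≡ e * b (mod x).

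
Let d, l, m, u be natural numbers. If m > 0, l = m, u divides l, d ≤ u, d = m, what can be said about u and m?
u = m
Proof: Since l = m and u divides l, u divides m. Because m > 0, u ≤ m. Because d = m and d ≤ u, m ≤ u. u ≤ m, so u = m.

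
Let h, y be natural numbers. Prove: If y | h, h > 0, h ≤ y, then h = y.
Because y | h and h > 0, y ≤ h. h ≤ y, so y = h. Then h = y.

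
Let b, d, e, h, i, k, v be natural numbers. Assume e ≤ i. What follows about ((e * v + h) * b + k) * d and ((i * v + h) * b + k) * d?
((e * v + h) * b + k) * d ≤ ((i * v + h) * b + k) * d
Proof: Because e ≤ i, by multiplying by a non-negative, e * v ≤ i * v. Then e * v + h ≤ i * v + h. By multiplying by a non-negative, (e * v + h) * b ≤ (i * v + h) * b. Then (e * v + h) * b + k ≤ (i * v + h) * b + k. By multiplying by a non-negative, ((e * v + h) * b + k) * d ≤ ((i * v + h) * b + k) * d.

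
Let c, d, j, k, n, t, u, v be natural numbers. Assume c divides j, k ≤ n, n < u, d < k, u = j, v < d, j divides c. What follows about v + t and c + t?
v + t < c + t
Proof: v < d and d < k, hence v < k. Since k ≤ n, v < n. j divides c and c divides j, therefore j = c. u = j, so u = c. n < u, so n < c. Because v < n, v < c. Then v + t < c + t.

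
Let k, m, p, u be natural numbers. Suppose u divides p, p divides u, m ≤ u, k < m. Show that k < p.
Because u divides p and p divides u, u = p. Since m ≤ u, m ≤ p. Since k < m, k < p.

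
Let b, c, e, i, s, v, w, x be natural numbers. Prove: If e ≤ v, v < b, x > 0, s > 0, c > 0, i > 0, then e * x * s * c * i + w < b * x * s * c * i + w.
Because e ≤ v and v < b, e < b. Since x > 0, by multiplying by a positive, e * x < b * x. From s > 0, by multiplying by a positive, e * x * s < b * x * s. Combining with c > 0, by multiplying by a positive, e * x * s * c < b * x * s * c. Since i > 0, by multiplying by a positive, e * x * s * c * i < b * x * s * c * i. Then e * x * s * c * i + w < b * x * s * c * i + w.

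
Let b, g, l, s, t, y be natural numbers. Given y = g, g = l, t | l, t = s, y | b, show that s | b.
Since t = s and t | l, s | l. From y = g and y | b, g | b. Since g = l, l | b. From s | l, s | b.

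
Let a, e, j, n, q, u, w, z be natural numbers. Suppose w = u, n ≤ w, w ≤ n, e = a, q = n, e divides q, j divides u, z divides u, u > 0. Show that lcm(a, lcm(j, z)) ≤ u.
n ≤ w and w ≤ n, so n = w. q = n and e divides q, therefore e divides n. Since e = a, a divides n. Since n = w, a divides w. Because w = u, a divides u. j divides u and z divides u, so lcm(j, z) divides u. Since a divides u, lcm(a, lcm(j, z)) divides u. From u > 0, lcm(a, lcm(j, z)) ≤ u.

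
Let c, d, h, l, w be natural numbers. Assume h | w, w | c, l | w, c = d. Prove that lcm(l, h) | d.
l | w and h | w, hence lcm(l, h) | w. From w | c, lcm(l, h) | c. c = d, so lcm(l, h) | d.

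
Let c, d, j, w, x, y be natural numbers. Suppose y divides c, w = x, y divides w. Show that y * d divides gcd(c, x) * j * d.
From w = x and y divides w, y divides x. y divides c, so y divides gcd(c, x). Then y divides gcd(c, x) * j. Then y * d divides gcd(c, x) * j * d.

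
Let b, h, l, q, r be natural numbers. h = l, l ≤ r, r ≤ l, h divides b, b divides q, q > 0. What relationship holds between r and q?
r ≤ q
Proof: l ≤ r and r ≤ l, therefore l = r. h = l, so h = r. From h divides b and b divides q, h divides q. Since q > 0, h ≤ q. h = r, so r ≤ q.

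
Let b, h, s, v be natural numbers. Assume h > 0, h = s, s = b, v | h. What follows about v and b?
v ≤ b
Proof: Because h = s and s = b, h = b. Because v | h and h > 0, v ≤ h. Because h = b, v ≤ b.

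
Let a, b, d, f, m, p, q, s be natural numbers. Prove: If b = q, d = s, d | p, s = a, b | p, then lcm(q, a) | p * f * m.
b = q and b | p, so q | p. Because d = s and d | p, s | p. s = a, so a | p. q | p, so lcm(q, a) | p. Then lcm(q, a) | p * f. Then lcm(q, a) | p * f * m.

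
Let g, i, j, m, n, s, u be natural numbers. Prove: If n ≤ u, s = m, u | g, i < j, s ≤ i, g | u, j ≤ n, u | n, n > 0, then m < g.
u | n and n > 0, thus u ≤ n. n ≤ u, so n = u. Since u | g and g | u, u = g. Because n = u, n = g. s ≤ i and i < j, therefore s < j. Since s = m, m < j. j ≤ n, so m < n. Since n = g, m < g.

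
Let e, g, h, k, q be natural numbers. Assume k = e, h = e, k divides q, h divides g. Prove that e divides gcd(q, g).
k = e and k divides q, therefore e divides q. Since h = e and h divides g, e divides g. Since e divides q, e divides gcd(q, g).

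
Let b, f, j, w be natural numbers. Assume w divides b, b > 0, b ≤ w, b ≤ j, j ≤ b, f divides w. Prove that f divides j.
w divides b and b > 0, thus w ≤ b. Since b ≤ w, w = b. b ≤ j and j ≤ b, hence b = j. w = b, so w = j. f divides w, so f divides j.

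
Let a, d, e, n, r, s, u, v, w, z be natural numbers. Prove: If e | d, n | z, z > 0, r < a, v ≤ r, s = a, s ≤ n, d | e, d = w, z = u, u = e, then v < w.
Since z = u and u = e, z = e. From e | d and d | e, e = d. Since z = e, z = d. v ≤ r and r < a, therefore v < a. Since s = a and s ≤ n, a ≤ n. v < a, so v < n. From n | z and z > 0, n ≤ z. Since v < n, v < z. Since z = d, v < d. Because d = w, v < w.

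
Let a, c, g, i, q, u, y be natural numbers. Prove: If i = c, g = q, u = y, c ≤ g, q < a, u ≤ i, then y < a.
Since u = y and u ≤ i, y ≤ i. Since i = c, y ≤ c. g = q and c ≤ g, thus c ≤ q. Since q < a, c < a. Since y ≤ c, y < a.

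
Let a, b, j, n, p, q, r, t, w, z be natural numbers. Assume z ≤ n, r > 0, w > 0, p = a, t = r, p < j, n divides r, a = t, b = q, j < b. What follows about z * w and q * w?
z * w < q * w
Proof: n divides r and r > 0, therefore n ≤ r. z ≤ n, so z ≤ r. p = a and a = t, therefore p = t. From t = r, p = r. From p < j and j < b, p < b. p = r, so r < b. Because z ≤ r, z < b. Since b = q, z < q. From w > 0, by multiplying by a positive, z * w < q * w.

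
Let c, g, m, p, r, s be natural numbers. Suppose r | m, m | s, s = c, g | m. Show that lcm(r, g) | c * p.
r | m and g | m, hence lcm(r, g) | m. From s = c and m | s, m | c. Because lcm(r, g) | m, lcm(r, g) | c. Then lcm(r, g) | c * p.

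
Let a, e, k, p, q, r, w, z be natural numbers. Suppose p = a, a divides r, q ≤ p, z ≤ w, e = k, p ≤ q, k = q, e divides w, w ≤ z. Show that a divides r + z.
w ≤ z and z ≤ w, hence w = z. q ≤ p and p ≤ q, thus q = p. Because p = a, q = a. e = k and e divides w, thus k divides w. Since k = q, q divides w. Since q = a, a divides w. Since w = z, a divides z. a divides r, so a divides r + z.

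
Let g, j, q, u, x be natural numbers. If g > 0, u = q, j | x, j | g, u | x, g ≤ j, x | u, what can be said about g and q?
g | q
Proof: Since j | g and g > 0, j ≤ g. From g ≤ j, j = g. x | u and u | x, thus x = u. Because u = q, x = q. j | x, so j | q. Since j = g, g | q.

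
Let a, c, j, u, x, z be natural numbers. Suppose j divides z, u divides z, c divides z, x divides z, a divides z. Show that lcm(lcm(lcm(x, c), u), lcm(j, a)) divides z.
From x divides z and c divides z, lcm(x, c) divides z. Since u divides z, lcm(lcm(x, c), u) divides z. j divides z and a divides z, thus lcm(j, a) divides z. lcm(lcm(x, c), u) divides z, so lcm(lcm(lcm(x, c), u), lcm(j, a)) divides z.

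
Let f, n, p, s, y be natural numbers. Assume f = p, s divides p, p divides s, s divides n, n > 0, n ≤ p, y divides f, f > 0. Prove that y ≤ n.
s divides p and p divides s, thus s = p. From s divides n and n > 0, s ≤ n. Since s = p, p ≤ n. Since n ≤ p, p = n. f = p, so f = n. y divides f and f > 0, thus y ≤ f. Since f = n, y ≤ n.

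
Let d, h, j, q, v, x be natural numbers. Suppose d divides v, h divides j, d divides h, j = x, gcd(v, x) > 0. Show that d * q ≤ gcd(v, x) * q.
d divides h and h divides j, so d divides j. j = x, so d divides x. d divides v, so d divides gcd(v, x). Because gcd(v, x) > 0, d ≤ gcd(v, x). By multiplying by a non-negative, d * q ≤ gcd(v, x) * q.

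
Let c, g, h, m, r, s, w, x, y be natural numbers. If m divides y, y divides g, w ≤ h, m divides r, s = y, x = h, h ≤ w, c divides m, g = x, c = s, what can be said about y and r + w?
y divides r + w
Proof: From c = s and s = y, c = y. Since c divides m, y divides m. Since m divides y, m = y. From m divides r, y divides r. h ≤ w and w ≤ h, so h = w. From g = x and x = h, g = h. y divides g, so y divides h. h = w, so y divides w. y divides r, so y divides r + w.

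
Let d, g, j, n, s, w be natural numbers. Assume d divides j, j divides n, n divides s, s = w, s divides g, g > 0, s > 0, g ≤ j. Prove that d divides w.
Because j divides n and n divides s, j divides s. Since s > 0, j ≤ s. s divides g and g > 0, thus s ≤ g. g ≤ j, so s ≤ j. j ≤ s, so j = s. Since d divides j, d divides s. Since s = w, d divides w.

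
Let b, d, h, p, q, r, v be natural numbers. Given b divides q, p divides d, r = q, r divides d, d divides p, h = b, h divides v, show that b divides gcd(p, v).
d divides p and p divides d, hence d = p. Because r divides d, r divides p. Since r = q, q divides p. Since b divides q, b divides p. Because h = b and h divides v, b divides v. Since b divides p, b divides gcd(p, v).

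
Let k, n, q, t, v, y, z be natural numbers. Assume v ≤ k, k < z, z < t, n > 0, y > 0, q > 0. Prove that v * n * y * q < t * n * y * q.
From v ≤ k and k < z, v < z. Since z < t, v < t. From n > 0, v * n < t * n. Because y > 0, v * n * y < t * n * y. Since q > 0, v * n * y * q < t * n * y * q.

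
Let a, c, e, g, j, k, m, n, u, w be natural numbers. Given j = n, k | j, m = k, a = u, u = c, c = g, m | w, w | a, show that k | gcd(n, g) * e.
From j = n and k | j, k | n. a = u and u = c, thus a = c. Because c = g, a = g. m | w and w | a, so m | a. a = g, so m | g. Since m = k, k | g. k | n, so k | gcd(n, g). Then k | gcd(n, g) * e.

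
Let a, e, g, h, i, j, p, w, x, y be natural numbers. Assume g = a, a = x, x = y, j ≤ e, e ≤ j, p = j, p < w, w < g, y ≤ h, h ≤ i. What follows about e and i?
e < i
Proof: g = a and a = x, so g = x. Because x = y, g = y. j ≤ e and e ≤ j, thus j = e. p = j and p < w, hence j < w. From j = e, e < w. Because w < g, e < g. Since g = y, e < y. y ≤ h and h ≤ i, therefore y ≤ i. Since e < y, e < i.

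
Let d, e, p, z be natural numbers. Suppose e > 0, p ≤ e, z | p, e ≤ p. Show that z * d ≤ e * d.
From p ≤ e and e ≤ p, p = e. Since z | p, z | e. Since e > 0, z ≤ e. Then z * d ≤ e * d.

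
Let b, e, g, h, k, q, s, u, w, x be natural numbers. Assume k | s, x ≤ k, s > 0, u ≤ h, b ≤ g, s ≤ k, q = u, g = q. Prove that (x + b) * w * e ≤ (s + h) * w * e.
k | s and s > 0, thus k ≤ s. s ≤ k, so k = s. Since x ≤ k, x ≤ s. g = q and q = u, hence g = u. Since b ≤ g, b ≤ u. u ≤ h, so b ≤ h. Since x ≤ s, x + b ≤ s + h. Then (x + b) * w ≤ (s + h) * w. Then (x + b) * w * e ≤ (s + h) * w * e.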